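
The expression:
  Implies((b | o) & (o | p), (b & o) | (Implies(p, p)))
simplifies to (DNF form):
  True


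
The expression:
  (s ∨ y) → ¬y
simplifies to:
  ¬y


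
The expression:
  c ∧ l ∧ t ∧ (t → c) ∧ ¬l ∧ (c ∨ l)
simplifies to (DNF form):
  False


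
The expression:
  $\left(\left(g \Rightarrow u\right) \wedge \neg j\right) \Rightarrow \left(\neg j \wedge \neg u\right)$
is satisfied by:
  {j: True, u: False}
  {u: False, j: False}
  {u: True, j: True}


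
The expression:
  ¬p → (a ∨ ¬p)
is always true.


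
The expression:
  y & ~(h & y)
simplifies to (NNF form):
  y & ~h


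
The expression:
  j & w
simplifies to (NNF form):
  j & w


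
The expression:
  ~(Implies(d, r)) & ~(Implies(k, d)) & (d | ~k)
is never true.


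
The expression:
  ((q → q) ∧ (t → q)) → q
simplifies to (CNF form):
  q ∨ t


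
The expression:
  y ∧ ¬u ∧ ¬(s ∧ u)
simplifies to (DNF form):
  y ∧ ¬u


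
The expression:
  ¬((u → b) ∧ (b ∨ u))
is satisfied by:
  {b: False}


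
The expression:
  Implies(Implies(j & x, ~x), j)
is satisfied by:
  {j: True}


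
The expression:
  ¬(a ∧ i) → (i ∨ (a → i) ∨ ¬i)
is always true.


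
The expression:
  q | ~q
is always true.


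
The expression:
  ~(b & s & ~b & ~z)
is always true.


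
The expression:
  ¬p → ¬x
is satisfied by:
  {p: True, x: False}
  {x: False, p: False}
  {x: True, p: True}


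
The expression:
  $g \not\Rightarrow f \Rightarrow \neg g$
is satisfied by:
  {f: True, g: False}
  {g: False, f: False}
  {g: True, f: True}


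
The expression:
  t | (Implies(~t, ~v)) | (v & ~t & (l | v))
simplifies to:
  True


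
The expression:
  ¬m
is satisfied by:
  {m: False}


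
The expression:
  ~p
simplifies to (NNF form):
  ~p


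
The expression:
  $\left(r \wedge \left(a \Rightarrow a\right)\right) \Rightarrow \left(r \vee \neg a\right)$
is always true.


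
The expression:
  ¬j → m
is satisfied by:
  {m: True, j: True}
  {m: True, j: False}
  {j: True, m: False}


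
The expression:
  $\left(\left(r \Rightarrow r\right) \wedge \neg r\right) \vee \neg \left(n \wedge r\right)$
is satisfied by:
  {n: False, r: False}
  {r: True, n: False}
  {n: True, r: False}


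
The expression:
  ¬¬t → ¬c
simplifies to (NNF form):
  ¬c ∨ ¬t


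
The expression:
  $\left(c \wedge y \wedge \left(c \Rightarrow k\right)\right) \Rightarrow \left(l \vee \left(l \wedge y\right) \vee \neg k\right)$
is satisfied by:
  {l: True, k: False, y: False, c: False}
  {c: False, k: False, l: False, y: False}
  {c: True, l: True, k: False, y: False}
  {c: True, k: False, l: False, y: False}
  {y: True, l: True, c: False, k: False}
  {y: True, c: False, k: False, l: False}
  {y: True, c: True, l: True, k: False}
  {y: True, c: True, k: False, l: False}
  {l: True, k: True, y: False, c: False}
  {k: True, y: False, l: False, c: False}
  {c: True, k: True, l: True, y: False}
  {c: True, k: True, y: False, l: False}
  {l: True, k: True, y: True, c: False}
  {k: True, y: True, c: False, l: False}
  {c: True, k: True, y: True, l: True}


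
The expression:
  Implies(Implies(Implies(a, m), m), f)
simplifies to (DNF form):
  f | (~a & ~m)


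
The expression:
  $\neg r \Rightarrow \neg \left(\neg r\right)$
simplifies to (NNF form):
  $r$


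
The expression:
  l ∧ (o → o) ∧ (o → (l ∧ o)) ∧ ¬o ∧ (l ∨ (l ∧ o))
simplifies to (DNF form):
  l ∧ ¬o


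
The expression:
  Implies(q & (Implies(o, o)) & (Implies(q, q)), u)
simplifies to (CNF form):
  u | ~q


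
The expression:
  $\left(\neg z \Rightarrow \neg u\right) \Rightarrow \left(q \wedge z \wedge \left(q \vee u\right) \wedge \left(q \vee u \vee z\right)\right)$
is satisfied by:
  {q: True, u: True, z: False}
  {u: True, z: False, q: False}
  {q: True, u: True, z: True}
  {q: True, z: True, u: False}


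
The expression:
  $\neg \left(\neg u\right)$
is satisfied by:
  {u: True}


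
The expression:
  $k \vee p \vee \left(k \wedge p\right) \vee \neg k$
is always true.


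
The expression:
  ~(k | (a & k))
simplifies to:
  ~k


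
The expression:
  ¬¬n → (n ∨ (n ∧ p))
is always true.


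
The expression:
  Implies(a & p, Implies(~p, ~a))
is always true.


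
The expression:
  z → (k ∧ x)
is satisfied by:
  {k: True, x: True, z: False}
  {k: True, x: False, z: False}
  {x: True, k: False, z: False}
  {k: False, x: False, z: False}
  {k: True, z: True, x: True}


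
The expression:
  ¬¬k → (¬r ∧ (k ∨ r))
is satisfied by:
  {k: False, r: False}
  {r: True, k: False}
  {k: True, r: False}


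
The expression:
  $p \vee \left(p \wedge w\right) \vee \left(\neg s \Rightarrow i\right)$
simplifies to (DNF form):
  $i \vee p \vee s$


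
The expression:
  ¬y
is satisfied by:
  {y: False}


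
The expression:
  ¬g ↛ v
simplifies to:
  v ∨ ¬g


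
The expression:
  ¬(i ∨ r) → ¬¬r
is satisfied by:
  {i: True, r: True}
  {i: True, r: False}
  {r: True, i: False}


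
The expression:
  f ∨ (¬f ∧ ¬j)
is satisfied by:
  {f: True, j: False}
  {j: False, f: False}
  {j: True, f: True}


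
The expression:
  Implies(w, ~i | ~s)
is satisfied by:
  {s: False, i: False, w: False}
  {w: True, s: False, i: False}
  {i: True, s: False, w: False}
  {w: True, i: True, s: False}
  {s: True, w: False, i: False}
  {w: True, s: True, i: False}
  {i: True, s: True, w: False}


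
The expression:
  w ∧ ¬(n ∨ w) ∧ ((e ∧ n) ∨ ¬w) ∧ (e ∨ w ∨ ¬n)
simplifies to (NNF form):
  False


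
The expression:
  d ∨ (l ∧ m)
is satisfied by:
  {d: True, m: True, l: True}
  {d: True, m: True, l: False}
  {d: True, l: True, m: False}
  {d: True, l: False, m: False}
  {m: True, l: True, d: False}


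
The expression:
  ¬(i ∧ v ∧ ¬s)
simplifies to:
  s ∨ ¬i ∨ ¬v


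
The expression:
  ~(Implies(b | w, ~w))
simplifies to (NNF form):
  w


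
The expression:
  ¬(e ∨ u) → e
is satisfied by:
  {e: True, u: True}
  {e: True, u: False}
  {u: True, e: False}


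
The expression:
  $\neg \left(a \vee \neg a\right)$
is never true.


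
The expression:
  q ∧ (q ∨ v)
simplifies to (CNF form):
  q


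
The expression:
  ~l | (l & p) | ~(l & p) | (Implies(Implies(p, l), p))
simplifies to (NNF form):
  True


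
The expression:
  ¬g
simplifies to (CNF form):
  ¬g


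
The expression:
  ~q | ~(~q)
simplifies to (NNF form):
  True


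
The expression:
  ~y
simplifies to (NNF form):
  ~y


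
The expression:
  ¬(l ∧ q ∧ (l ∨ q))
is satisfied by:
  {l: False, q: False}
  {q: True, l: False}
  {l: True, q: False}


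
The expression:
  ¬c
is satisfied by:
  {c: False}


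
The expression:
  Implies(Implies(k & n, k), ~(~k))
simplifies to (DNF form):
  k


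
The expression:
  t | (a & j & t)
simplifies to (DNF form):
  t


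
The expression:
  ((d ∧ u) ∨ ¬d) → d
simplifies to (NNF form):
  d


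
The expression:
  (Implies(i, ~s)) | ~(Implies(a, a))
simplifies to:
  ~i | ~s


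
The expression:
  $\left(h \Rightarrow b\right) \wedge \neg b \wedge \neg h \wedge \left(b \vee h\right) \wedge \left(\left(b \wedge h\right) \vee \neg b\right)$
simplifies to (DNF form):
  $\text{False}$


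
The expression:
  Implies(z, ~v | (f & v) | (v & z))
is always true.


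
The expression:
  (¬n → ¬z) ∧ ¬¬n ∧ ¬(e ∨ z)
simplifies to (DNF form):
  n ∧ ¬e ∧ ¬z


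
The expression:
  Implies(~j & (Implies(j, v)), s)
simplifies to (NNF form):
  j | s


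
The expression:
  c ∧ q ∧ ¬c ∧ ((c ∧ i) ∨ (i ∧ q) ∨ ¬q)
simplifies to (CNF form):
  False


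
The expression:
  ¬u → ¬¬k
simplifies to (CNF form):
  k ∨ u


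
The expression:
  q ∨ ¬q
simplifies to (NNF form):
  True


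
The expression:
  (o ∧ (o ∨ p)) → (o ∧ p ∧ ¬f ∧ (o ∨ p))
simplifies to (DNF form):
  (p ∧ ¬f) ∨ ¬o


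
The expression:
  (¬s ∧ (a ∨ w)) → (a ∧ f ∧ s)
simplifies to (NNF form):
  s ∨ (¬a ∧ ¬w)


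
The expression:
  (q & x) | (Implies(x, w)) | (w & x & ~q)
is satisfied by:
  {q: True, w: True, x: False}
  {q: True, w: False, x: False}
  {w: True, q: False, x: False}
  {q: False, w: False, x: False}
  {x: True, q: True, w: True}
  {x: True, q: True, w: False}
  {x: True, w: True, q: False}


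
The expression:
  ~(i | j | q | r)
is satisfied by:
  {q: False, i: False, r: False, j: False}


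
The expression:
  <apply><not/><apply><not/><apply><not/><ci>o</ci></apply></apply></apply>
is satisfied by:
  {o: False}


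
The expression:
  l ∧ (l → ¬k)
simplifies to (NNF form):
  l ∧ ¬k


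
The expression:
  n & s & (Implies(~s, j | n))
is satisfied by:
  {s: True, n: True}


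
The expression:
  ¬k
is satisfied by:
  {k: False}


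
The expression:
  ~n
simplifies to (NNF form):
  ~n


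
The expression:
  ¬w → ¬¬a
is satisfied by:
  {a: True, w: True}
  {a: True, w: False}
  {w: True, a: False}


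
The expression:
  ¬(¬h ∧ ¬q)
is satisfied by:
  {q: True, h: True}
  {q: True, h: False}
  {h: True, q: False}


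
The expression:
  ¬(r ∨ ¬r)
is never true.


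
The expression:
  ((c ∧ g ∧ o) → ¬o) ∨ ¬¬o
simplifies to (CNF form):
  True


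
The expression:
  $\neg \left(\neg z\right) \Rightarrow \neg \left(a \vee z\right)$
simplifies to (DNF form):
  $\neg z$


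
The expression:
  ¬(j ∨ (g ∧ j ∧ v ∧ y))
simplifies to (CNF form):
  ¬j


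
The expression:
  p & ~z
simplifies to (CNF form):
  p & ~z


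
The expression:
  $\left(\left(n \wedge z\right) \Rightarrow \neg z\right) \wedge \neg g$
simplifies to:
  $\neg g \wedge \left(\neg n \vee \neg z\right)$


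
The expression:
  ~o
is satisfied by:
  {o: False}


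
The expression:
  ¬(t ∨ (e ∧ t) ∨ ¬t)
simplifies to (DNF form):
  False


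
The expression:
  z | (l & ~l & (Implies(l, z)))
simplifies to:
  z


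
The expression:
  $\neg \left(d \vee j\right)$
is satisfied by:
  {d: False, j: False}


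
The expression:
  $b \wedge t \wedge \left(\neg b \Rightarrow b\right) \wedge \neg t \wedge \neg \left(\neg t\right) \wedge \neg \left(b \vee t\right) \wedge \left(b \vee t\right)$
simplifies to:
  $\text{False}$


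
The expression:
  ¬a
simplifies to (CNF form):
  ¬a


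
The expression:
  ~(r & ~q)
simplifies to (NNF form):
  q | ~r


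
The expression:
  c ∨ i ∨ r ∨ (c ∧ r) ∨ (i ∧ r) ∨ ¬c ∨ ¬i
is always true.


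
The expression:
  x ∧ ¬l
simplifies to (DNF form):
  x ∧ ¬l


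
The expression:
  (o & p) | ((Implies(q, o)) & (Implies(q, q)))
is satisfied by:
  {o: True, q: False}
  {q: False, o: False}
  {q: True, o: True}


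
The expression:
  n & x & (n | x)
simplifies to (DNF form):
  n & x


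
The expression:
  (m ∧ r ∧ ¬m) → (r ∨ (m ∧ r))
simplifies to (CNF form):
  True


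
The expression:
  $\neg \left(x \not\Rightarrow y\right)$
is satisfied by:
  {y: True, x: False}
  {x: False, y: False}
  {x: True, y: True}


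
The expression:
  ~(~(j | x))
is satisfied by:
  {x: True, j: True}
  {x: True, j: False}
  {j: True, x: False}


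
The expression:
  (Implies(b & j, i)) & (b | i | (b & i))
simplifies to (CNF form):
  (b | i) & (i | ~j)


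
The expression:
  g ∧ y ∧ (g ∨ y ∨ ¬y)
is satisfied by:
  {g: True, y: True}


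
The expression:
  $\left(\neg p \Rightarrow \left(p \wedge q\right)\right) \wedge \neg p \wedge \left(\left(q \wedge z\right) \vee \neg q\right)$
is never true.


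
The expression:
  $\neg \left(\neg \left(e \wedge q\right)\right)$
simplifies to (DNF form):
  $e \wedge q$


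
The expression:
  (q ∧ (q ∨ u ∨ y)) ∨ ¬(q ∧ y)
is always true.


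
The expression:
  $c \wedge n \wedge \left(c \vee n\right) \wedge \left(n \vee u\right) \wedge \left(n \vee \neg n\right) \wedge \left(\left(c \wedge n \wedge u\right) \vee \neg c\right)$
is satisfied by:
  {c: True, u: True, n: True}


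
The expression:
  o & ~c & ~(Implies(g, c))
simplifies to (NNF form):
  g & o & ~c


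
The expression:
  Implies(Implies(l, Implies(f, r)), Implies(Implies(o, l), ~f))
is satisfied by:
  {o: True, r: False, f: False, l: False}
  {l: False, r: False, o: False, f: False}
  {l: True, o: True, r: False, f: False}
  {l: True, r: False, o: False, f: False}
  {o: True, r: True, l: False, f: False}
  {r: True, l: False, o: False, f: False}
  {l: True, r: True, o: True, f: False}
  {l: True, r: True, o: False, f: False}
  {f: True, o: True, l: False, r: False}
  {f: True, o: True, l: True, r: False}
  {f: True, l: True, r: False, o: False}
  {f: True, o: True, r: True, l: False}


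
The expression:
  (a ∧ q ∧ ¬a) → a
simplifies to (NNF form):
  True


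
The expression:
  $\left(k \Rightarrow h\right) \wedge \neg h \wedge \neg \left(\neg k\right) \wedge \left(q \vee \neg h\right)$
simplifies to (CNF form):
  $\text{False}$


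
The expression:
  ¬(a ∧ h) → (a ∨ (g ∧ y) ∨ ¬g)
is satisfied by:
  {a: True, y: True, g: False}
  {a: True, g: False, y: False}
  {y: True, g: False, a: False}
  {y: False, g: False, a: False}
  {a: True, y: True, g: True}
  {a: True, g: True, y: False}
  {y: True, g: True, a: False}


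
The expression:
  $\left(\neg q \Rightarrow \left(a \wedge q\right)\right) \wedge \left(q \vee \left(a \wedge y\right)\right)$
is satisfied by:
  {q: True}


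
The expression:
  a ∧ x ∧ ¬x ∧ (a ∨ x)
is never true.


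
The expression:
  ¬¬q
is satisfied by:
  {q: True}


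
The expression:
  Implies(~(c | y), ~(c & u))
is always true.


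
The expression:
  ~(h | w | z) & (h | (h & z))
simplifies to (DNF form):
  False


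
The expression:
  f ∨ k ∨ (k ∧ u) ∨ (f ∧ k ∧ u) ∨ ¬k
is always true.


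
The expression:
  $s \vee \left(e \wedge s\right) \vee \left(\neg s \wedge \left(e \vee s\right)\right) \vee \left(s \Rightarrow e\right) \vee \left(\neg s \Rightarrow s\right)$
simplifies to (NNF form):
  $\text{True}$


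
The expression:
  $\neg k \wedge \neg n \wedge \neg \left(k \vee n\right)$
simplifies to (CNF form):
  $\neg k \wedge \neg n$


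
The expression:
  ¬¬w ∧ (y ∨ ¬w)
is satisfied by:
  {w: True, y: True}


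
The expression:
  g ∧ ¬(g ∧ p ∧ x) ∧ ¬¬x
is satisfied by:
  {x: True, g: True, p: False}


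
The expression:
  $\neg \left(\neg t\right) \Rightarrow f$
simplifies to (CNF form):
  $f \vee \neg t$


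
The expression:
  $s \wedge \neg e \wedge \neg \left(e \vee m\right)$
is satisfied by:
  {s: True, e: False, m: False}


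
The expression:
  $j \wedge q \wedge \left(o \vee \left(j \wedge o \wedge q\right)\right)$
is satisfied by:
  {j: True, o: True, q: True}


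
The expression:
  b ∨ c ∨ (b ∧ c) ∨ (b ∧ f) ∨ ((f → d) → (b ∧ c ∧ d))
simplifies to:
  b ∨ c ∨ (f ∧ ¬d)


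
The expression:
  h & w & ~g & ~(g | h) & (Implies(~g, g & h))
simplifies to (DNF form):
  False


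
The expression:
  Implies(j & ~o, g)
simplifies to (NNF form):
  g | o | ~j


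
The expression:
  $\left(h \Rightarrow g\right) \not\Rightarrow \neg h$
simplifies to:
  $g \wedge h$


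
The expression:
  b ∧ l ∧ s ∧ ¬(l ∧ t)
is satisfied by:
  {s: True, b: True, l: True, t: False}


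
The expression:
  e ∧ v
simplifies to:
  e ∧ v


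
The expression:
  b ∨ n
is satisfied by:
  {n: True, b: True}
  {n: True, b: False}
  {b: True, n: False}


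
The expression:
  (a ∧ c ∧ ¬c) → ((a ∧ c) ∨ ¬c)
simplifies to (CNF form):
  True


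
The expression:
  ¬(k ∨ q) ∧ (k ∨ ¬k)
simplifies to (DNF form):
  ¬k ∧ ¬q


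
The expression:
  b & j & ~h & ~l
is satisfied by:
  {j: True, b: True, h: False, l: False}


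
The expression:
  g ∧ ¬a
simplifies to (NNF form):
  g ∧ ¬a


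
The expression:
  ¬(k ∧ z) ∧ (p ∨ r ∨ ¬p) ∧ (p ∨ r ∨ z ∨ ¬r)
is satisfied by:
  {k: False, z: False}
  {z: True, k: False}
  {k: True, z: False}


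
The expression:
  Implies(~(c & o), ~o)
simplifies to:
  c | ~o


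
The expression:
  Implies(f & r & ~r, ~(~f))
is always true.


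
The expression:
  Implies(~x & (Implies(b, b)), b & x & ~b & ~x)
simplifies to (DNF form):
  x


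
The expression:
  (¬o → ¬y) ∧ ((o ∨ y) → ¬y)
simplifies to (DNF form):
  ¬y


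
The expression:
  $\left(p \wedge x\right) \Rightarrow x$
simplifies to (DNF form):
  $\text{True}$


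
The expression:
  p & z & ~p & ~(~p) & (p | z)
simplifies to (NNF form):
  False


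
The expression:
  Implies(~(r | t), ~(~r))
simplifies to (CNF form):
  r | t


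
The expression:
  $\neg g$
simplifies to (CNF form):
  $\neg g$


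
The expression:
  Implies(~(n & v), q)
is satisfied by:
  {q: True, v: True, n: True}
  {q: True, v: True, n: False}
  {q: True, n: True, v: False}
  {q: True, n: False, v: False}
  {v: True, n: True, q: False}


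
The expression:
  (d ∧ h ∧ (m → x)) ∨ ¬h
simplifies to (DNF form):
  (d ∧ x) ∨ (d ∧ ¬m) ∨ ¬h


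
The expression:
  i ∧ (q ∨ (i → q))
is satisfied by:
  {i: True, q: True}


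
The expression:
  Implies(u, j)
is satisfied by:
  {j: True, u: False}
  {u: False, j: False}
  {u: True, j: True}


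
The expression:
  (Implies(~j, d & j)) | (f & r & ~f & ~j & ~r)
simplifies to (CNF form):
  j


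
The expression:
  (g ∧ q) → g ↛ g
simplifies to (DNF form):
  ¬g ∨ ¬q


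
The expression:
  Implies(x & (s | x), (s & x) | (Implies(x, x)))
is always true.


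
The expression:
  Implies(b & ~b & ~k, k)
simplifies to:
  True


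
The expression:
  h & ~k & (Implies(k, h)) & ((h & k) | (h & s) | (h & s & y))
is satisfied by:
  {h: True, s: True, k: False}


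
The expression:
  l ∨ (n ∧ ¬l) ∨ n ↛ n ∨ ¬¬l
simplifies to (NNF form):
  l ∨ n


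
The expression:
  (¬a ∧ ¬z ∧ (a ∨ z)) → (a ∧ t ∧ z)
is always true.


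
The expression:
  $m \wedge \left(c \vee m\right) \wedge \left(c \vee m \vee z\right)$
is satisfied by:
  {m: True}


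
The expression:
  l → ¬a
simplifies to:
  ¬a ∨ ¬l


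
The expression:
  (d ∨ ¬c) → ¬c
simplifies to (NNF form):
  ¬c ∨ ¬d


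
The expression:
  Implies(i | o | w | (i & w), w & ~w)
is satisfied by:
  {i: False, w: False, o: False}


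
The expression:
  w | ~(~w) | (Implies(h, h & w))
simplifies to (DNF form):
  w | ~h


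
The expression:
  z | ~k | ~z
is always true.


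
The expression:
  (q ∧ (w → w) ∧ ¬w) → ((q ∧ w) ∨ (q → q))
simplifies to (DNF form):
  True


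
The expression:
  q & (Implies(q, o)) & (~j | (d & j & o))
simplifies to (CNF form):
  o & q & (d | ~j)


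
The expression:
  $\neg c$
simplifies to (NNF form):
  $\neg c$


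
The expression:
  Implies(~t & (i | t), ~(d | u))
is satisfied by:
  {t: True, d: False, u: False, i: False}
  {t: True, u: True, d: False, i: False}
  {t: True, d: True, u: False, i: False}
  {t: True, u: True, d: True, i: False}
  {t: False, d: False, u: False, i: False}
  {u: True, t: False, d: False, i: False}
  {d: True, t: False, u: False, i: False}
  {u: True, d: True, t: False, i: False}
  {i: True, t: True, d: False, u: False}
  {i: True, u: True, t: True, d: False}
  {i: True, t: True, d: True, u: False}
  {i: True, u: True, t: True, d: True}
  {i: True, t: False, d: False, u: False}


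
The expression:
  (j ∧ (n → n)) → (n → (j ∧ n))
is always true.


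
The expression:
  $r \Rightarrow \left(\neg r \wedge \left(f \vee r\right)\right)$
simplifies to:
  $\neg r$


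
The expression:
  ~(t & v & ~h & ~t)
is always true.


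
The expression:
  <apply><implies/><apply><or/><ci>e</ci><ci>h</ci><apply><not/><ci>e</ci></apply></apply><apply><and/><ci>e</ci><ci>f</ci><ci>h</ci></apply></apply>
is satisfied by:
  {h: True, e: True, f: True}


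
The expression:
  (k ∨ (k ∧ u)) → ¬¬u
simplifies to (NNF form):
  u ∨ ¬k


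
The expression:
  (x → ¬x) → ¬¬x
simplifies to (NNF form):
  x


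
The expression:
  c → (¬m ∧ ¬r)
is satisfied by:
  {m: False, c: False, r: False}
  {r: True, m: False, c: False}
  {m: True, r: False, c: False}
  {r: True, m: True, c: False}
  {c: True, r: False, m: False}


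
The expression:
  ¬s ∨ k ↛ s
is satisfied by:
  {s: False}


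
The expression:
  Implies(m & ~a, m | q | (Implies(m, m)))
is always true.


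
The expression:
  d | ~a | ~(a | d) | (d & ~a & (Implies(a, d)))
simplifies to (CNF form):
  d | ~a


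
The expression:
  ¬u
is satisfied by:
  {u: False}


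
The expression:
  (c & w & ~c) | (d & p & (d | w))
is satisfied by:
  {p: True, d: True}


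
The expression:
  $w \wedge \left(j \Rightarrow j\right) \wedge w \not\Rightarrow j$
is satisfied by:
  {w: True, j: False}


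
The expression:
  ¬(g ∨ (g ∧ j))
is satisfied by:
  {g: False}


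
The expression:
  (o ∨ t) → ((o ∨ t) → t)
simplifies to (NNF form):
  t ∨ ¬o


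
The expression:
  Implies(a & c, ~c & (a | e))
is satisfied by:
  {c: False, a: False}
  {a: True, c: False}
  {c: True, a: False}


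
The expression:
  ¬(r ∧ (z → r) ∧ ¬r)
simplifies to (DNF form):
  True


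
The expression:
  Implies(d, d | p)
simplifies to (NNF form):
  True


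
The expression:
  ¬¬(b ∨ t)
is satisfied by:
  {b: True, t: True}
  {b: True, t: False}
  {t: True, b: False}


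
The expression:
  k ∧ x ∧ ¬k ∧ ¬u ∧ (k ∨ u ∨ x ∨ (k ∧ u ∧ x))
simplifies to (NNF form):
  False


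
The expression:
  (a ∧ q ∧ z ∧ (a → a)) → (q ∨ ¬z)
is always true.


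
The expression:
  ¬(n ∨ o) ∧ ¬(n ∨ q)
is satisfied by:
  {n: False, q: False, o: False}


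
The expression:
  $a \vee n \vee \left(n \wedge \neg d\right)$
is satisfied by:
  {n: True, a: True}
  {n: True, a: False}
  {a: True, n: False}


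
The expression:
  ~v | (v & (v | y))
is always true.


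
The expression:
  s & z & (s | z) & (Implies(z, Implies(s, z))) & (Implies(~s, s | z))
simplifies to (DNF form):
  s & z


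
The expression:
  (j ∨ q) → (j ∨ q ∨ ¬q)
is always true.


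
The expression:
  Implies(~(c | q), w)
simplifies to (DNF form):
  c | q | w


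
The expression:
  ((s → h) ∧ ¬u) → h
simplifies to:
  h ∨ s ∨ u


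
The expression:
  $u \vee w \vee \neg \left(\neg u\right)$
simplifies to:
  $u \vee w$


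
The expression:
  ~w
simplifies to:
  ~w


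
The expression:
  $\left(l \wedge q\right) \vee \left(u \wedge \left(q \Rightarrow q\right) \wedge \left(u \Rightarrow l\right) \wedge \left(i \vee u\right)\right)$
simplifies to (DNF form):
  $\left(l \wedge q\right) \vee \left(l \wedge u\right)$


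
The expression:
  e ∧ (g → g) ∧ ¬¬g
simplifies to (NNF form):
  e ∧ g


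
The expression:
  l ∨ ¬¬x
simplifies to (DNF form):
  l ∨ x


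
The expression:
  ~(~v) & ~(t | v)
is never true.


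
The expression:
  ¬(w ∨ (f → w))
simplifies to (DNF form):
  f ∧ ¬w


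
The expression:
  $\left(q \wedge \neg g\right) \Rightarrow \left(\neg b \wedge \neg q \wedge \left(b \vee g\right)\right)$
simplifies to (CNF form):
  $g \vee \neg q$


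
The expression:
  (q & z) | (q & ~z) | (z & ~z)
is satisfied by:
  {q: True}


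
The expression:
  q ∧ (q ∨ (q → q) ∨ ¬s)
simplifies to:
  q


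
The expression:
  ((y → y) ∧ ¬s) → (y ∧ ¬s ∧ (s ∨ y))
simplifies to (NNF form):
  s ∨ y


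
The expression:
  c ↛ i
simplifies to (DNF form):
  c ∧ ¬i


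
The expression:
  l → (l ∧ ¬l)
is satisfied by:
  {l: False}


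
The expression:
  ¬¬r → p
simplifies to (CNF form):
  p ∨ ¬r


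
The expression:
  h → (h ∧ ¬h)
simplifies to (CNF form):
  ¬h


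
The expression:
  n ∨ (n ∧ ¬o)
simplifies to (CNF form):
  n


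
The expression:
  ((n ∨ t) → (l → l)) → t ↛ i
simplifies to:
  t ∧ ¬i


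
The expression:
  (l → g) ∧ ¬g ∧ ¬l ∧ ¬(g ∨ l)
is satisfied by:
  {g: False, l: False}


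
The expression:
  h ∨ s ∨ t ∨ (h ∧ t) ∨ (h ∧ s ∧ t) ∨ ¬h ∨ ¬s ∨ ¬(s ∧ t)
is always true.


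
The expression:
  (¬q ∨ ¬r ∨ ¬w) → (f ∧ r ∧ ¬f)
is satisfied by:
  {r: True, w: True, q: True}


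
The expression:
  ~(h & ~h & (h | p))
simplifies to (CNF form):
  True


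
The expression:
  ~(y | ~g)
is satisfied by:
  {g: True, y: False}


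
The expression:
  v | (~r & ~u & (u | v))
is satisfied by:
  {v: True}


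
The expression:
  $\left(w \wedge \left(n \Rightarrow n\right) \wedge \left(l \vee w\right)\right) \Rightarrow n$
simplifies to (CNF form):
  $n \vee \neg w$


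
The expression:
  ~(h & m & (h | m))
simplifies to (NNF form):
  ~h | ~m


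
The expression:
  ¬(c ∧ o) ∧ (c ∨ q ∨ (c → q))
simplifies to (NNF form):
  ¬c ∨ ¬o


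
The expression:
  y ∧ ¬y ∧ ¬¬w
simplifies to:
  False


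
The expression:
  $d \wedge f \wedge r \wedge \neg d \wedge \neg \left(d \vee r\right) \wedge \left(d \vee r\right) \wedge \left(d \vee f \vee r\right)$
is never true.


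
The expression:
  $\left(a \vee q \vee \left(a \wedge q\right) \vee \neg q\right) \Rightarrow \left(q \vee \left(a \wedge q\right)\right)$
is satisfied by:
  {q: True}


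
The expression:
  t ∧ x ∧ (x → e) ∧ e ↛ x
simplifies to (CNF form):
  False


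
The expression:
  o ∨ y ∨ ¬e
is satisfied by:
  {y: True, o: True, e: False}
  {y: True, e: False, o: False}
  {o: True, e: False, y: False}
  {o: False, e: False, y: False}
  {y: True, o: True, e: True}
  {y: True, e: True, o: False}
  {o: True, e: True, y: False}


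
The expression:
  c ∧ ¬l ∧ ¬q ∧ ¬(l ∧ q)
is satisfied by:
  {c: True, q: False, l: False}


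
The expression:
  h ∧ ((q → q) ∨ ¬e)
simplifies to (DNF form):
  h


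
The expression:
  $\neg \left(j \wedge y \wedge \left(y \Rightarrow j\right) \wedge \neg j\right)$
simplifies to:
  $\text{True}$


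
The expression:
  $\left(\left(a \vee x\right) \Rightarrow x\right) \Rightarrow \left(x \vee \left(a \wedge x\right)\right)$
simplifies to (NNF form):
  $a \vee x$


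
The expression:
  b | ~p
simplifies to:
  b | ~p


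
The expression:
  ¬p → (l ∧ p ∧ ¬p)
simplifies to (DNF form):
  p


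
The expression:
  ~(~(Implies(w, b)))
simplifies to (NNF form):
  b | ~w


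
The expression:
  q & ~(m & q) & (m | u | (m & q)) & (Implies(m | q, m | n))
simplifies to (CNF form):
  n & q & u & ~m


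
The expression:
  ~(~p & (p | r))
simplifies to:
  p | ~r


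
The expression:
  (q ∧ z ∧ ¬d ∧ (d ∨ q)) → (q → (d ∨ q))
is always true.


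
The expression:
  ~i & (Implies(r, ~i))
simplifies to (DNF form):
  ~i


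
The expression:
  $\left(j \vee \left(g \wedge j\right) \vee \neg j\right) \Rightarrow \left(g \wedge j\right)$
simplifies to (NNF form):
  $g \wedge j$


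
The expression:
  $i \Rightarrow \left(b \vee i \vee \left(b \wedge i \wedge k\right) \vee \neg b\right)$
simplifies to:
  $\text{True}$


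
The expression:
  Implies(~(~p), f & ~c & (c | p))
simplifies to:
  ~p | (f & ~c)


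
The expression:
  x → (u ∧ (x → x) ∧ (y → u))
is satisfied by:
  {u: True, x: False}
  {x: False, u: False}
  {x: True, u: True}


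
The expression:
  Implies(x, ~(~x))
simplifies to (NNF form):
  True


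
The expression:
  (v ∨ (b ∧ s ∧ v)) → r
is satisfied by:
  {r: True, v: False}
  {v: False, r: False}
  {v: True, r: True}


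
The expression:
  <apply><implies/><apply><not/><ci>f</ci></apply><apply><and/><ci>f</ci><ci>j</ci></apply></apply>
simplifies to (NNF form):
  <ci>f</ci>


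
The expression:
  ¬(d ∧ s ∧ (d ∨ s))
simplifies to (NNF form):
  ¬d ∨ ¬s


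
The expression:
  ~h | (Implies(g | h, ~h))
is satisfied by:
  {h: False}


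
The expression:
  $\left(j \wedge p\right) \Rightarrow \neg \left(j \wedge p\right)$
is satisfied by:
  {p: False, j: False}
  {j: True, p: False}
  {p: True, j: False}


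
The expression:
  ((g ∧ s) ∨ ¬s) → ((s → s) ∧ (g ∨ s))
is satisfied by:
  {g: True, s: True}
  {g: True, s: False}
  {s: True, g: False}


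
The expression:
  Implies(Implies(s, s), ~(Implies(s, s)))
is never true.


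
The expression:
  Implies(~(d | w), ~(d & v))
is always true.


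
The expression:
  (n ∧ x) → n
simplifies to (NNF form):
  True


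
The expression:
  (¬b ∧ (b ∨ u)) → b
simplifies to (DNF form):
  b ∨ ¬u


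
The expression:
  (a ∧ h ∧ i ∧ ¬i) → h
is always true.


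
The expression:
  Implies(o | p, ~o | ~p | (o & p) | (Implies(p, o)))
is always true.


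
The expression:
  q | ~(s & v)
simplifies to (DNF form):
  q | ~s | ~v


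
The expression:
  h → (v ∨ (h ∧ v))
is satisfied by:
  {v: True, h: False}
  {h: False, v: False}
  {h: True, v: True}


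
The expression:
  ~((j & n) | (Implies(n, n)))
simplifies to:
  False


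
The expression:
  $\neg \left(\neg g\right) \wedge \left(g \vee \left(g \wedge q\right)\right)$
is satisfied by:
  {g: True}


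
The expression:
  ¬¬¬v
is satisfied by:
  {v: False}


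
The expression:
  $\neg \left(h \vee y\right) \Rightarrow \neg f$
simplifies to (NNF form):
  $h \vee y \vee \neg f$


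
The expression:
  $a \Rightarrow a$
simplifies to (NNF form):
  $\text{True}$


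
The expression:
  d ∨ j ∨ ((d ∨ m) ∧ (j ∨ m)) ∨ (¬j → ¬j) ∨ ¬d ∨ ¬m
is always true.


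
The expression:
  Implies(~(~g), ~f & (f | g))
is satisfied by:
  {g: False, f: False}
  {f: True, g: False}
  {g: True, f: False}


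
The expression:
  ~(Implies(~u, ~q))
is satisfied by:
  {q: True, u: False}


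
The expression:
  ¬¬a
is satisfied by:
  {a: True}


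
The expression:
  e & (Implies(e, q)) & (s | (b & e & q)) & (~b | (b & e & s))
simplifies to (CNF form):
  e & q & s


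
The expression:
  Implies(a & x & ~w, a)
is always true.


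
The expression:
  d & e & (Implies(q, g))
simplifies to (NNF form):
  d & e & (g | ~q)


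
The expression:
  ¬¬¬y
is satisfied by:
  {y: False}


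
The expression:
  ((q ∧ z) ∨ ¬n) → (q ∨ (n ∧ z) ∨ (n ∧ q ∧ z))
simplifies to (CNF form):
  n ∨ q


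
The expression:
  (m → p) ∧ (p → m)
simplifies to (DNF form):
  (m ∧ p) ∨ (¬m ∧ ¬p)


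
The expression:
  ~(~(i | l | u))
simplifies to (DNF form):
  i | l | u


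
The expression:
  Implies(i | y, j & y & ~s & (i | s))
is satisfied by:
  {j: True, i: False, y: False, s: False}
  {j: False, i: False, y: False, s: False}
  {s: True, j: True, i: False, y: False}
  {s: True, j: False, i: False, y: False}
  {y: True, i: True, j: True, s: False}


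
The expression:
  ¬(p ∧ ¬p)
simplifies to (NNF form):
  True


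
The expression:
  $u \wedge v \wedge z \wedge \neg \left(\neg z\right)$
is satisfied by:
  {z: True, u: True, v: True}


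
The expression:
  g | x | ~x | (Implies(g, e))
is always true.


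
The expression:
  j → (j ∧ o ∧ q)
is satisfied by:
  {o: True, q: True, j: False}
  {o: True, q: False, j: False}
  {q: True, o: False, j: False}
  {o: False, q: False, j: False}
  {j: True, o: True, q: True}


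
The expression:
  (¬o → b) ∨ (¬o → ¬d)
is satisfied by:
  {b: True, o: True, d: False}
  {b: True, o: False, d: False}
  {o: True, b: False, d: False}
  {b: False, o: False, d: False}
  {b: True, d: True, o: True}
  {b: True, d: True, o: False}
  {d: True, o: True, b: False}


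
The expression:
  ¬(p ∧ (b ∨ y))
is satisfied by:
  {y: False, p: False, b: False}
  {b: True, y: False, p: False}
  {y: True, b: False, p: False}
  {b: True, y: True, p: False}
  {p: True, b: False, y: False}


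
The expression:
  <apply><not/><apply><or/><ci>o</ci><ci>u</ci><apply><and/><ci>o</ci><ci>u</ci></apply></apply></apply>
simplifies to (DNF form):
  <apply><and/><apply><not/><ci>o</ci></apply><apply><not/><ci>u</ci></apply></apply>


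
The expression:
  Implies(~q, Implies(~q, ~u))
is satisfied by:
  {q: True, u: False}
  {u: False, q: False}
  {u: True, q: True}


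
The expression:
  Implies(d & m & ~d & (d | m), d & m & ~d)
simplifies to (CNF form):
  True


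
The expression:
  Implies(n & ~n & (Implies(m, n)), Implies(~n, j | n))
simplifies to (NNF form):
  True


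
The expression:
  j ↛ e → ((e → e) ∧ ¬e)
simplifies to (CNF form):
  True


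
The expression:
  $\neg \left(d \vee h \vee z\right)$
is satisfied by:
  {h: False, d: False, z: False}


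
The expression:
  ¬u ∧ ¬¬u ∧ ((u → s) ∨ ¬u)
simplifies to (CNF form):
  False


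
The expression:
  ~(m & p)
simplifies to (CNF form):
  ~m | ~p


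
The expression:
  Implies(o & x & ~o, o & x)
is always true.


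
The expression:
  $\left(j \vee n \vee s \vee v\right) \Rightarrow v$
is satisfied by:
  {v: True, s: False, n: False, j: False}
  {j: True, v: True, s: False, n: False}
  {v: True, n: True, s: False, j: False}
  {j: True, v: True, n: True, s: False}
  {v: True, s: True, n: False, j: False}
  {v: True, j: True, s: True, n: False}
  {v: True, n: True, s: True, j: False}
  {j: True, v: True, n: True, s: True}
  {j: False, s: False, n: False, v: False}


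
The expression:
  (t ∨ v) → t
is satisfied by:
  {t: True, v: False}
  {v: False, t: False}
  {v: True, t: True}


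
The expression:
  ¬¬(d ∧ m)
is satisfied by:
  {m: True, d: True}


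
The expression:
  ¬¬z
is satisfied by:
  {z: True}


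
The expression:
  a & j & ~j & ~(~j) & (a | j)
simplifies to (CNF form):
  False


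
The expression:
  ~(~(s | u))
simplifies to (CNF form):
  s | u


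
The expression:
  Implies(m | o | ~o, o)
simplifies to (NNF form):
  o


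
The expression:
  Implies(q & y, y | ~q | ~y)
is always true.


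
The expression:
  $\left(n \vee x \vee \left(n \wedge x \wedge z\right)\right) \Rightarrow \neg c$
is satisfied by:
  {x: False, c: False, n: False}
  {n: True, x: False, c: False}
  {x: True, n: False, c: False}
  {n: True, x: True, c: False}
  {c: True, n: False, x: False}


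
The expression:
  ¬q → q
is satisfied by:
  {q: True}


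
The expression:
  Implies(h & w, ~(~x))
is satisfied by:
  {x: True, w: False, h: False}
  {w: False, h: False, x: False}
  {h: True, x: True, w: False}
  {h: True, w: False, x: False}
  {x: True, w: True, h: False}
  {w: True, x: False, h: False}
  {h: True, w: True, x: True}


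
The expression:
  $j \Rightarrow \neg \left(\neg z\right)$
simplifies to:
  $z \vee \neg j$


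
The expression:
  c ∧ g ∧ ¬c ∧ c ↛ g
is never true.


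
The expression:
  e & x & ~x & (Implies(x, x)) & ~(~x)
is never true.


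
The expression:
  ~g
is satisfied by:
  {g: False}


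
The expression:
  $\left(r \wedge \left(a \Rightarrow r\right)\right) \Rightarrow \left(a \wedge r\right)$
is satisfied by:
  {a: True, r: False}
  {r: False, a: False}
  {r: True, a: True}


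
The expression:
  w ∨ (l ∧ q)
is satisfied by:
  {l: True, w: True, q: True}
  {l: True, w: True, q: False}
  {w: True, q: True, l: False}
  {w: True, q: False, l: False}
  {l: True, q: True, w: False}


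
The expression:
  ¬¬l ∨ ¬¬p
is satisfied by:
  {l: True, p: True}
  {l: True, p: False}
  {p: True, l: False}


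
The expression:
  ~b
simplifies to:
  ~b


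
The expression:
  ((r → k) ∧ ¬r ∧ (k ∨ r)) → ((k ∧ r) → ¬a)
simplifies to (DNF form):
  True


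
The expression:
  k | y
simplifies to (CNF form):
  k | y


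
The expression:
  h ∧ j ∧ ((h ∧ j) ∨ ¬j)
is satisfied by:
  {h: True, j: True}


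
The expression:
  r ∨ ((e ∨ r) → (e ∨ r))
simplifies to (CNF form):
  True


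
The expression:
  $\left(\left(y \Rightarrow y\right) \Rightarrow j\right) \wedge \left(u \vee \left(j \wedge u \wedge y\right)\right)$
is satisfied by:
  {j: True, u: True}


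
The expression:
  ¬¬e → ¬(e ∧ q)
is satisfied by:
  {e: False, q: False}
  {q: True, e: False}
  {e: True, q: False}


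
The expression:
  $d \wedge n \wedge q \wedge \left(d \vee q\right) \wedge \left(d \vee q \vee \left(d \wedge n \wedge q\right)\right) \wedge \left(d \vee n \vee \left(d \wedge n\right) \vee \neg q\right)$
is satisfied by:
  {d: True, q: True, n: True}


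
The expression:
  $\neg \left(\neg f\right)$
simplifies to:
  $f$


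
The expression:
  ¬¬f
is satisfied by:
  {f: True}


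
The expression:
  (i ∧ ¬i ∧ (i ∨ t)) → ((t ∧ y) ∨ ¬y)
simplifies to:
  True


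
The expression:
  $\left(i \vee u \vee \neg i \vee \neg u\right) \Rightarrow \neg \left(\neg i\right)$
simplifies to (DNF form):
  $i$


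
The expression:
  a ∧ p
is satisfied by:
  {a: True, p: True}


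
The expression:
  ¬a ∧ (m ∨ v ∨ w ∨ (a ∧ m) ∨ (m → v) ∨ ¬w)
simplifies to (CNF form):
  ¬a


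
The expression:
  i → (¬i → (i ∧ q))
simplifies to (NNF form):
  True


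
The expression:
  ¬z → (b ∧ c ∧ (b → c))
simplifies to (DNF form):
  z ∨ (b ∧ c)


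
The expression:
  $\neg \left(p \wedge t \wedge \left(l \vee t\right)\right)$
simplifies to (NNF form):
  $\neg p \vee \neg t$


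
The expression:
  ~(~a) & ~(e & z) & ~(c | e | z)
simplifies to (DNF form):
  a & ~c & ~e & ~z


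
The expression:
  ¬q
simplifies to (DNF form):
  ¬q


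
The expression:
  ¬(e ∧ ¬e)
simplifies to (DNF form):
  True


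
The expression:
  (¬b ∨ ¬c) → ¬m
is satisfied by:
  {b: True, c: True, m: False}
  {b: True, c: False, m: False}
  {c: True, b: False, m: False}
  {b: False, c: False, m: False}
  {b: True, m: True, c: True}


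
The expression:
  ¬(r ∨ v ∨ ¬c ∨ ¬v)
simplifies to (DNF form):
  False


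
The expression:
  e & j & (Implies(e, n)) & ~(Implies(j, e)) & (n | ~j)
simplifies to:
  False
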